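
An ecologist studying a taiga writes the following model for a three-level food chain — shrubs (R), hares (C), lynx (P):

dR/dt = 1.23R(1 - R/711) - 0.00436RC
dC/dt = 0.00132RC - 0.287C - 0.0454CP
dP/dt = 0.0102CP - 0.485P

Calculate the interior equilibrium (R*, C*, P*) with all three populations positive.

From dP/dt = 0: 0.0102C* = 0.485, so C* = 47.5.
From dR/dt = 0: 1.23(1 - R*/711) = 0.00436·47.5, giving R* = 711·(1 - 0.169) = 591.
From dC/dt = 0: 0.00132·591 - 0.287 = 0.0454P*, so P* = 0.493/0.0454 = 10.9.

R* ≈ 591, C* ≈ 47.5, P* ≈ 10.9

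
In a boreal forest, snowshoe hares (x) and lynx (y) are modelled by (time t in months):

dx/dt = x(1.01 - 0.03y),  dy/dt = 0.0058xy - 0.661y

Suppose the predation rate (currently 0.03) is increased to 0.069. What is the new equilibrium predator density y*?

At the interior fixed point, setting dx/dt = 0 with x > 0 fixes y* = (prey growth rate)/(xy coefficient) — independent of the other coefficients.
With the change, y* = 1.01/0.069 = 14.6; it falls from 33.7.

y* ≈ 14.6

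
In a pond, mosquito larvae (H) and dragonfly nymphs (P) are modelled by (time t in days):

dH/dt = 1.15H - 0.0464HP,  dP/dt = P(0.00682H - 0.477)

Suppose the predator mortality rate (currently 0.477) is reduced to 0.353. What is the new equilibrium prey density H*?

At the interior fixed point, setting dP/dt = 0 with P > 0 fixes H* = (predator death rate)/(HP coefficient) — independent of the other coefficients.
With the change, H* = 0.353/0.00682 = 51.8; it falls from 69.9.

H* ≈ 51.8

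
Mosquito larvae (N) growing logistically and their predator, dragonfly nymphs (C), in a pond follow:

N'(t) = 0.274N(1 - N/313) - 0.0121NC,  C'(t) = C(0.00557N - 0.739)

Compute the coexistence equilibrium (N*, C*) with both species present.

N* ≈ 133, C* ≈ 13

From dC/dt = 0 with C > 0: 0.00557N* = 0.739, so N* = 133.
Substitute into dN/dt = 0: 0.274(1 - 133/313) = 0.0121C*.
The bracket is 0.576, giving C* = 0.158/0.0121 = 13.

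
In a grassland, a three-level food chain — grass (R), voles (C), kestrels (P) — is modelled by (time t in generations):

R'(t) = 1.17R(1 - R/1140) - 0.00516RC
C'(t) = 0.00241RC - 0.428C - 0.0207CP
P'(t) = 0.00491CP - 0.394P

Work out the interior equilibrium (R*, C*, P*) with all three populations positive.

From dP/dt = 0: 0.00491C* = 0.394, so C* = 80.2.
From dR/dt = 0: 1.17(1 - R*/1140) = 0.00516·80.2, giving R* = 1140·(1 - 0.354) = 737.
From dC/dt = 0: 0.00241·737 - 0.428 = 0.0207P*, so P* = 1.35/0.0207 = 65.1.

R* ≈ 737, C* ≈ 80.2, P* ≈ 65.1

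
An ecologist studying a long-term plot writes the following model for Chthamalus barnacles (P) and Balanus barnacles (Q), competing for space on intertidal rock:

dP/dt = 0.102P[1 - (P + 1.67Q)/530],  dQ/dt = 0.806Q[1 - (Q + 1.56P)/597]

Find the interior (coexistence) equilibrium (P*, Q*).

Setting both brackets to zero gives the nullclines P + 1.67Q = 530 and 1.56P + Q = 597.
Substituting Q = 597 - 1.56P into the first: P(1 - 1.67·1.56) = 530 - 1.67·597.
So P* = -467/-1.61 = 291, and then Q* = 597 - 1.56·291 = 143.

P* ≈ 291, Q* ≈ 143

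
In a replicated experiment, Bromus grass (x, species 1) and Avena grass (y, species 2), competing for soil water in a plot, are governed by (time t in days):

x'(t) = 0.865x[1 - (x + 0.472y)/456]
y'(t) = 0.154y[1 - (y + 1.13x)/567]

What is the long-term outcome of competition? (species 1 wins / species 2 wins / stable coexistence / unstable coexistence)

stable coexistence

Compare the nullcline intercepts: K1/α12 = 456/0.472 = 966 > K2 = 567; K2/α21 = 567/1.13 = 502 > K1 = 456.
Since both inequalities hold, each species can invade when rare, so the interior equilibrium is stable.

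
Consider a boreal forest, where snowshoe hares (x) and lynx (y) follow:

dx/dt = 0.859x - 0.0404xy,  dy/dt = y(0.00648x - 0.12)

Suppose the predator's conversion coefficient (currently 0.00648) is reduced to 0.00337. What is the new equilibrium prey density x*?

At the interior fixed point, setting dy/dt = 0 with y > 0 fixes x* = (predator death rate)/(xy coefficient) — independent of the other coefficients.
With the change, x* = 0.12/0.00337 = 35.6; it rises from 18.5.

x* ≈ 35.6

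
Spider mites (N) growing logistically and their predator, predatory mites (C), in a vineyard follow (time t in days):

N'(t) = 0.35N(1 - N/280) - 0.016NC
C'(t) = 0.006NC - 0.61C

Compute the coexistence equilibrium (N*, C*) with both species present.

N* ≈ 102, C* ≈ 13.9

From dC/dt = 0 with C > 0: 0.006N* = 0.61, so N* = 102.
Substitute into dN/dt = 0: 0.35(1 - 102/280) = 0.016C*.
The bracket is 0.637, giving C* = 0.223/0.016 = 13.9.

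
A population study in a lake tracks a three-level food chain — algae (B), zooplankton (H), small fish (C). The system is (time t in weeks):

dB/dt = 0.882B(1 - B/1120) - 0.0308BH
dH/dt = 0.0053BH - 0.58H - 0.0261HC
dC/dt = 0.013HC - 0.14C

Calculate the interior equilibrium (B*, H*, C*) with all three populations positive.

B* ≈ 699, H* ≈ 10.8, C* ≈ 120

From dC/dt = 0: 0.013H* = 0.14, so H* = 10.8.
From dB/dt = 0: 0.882(1 - B*/1120) = 0.0308·10.8, giving B* = 1120·(1 - 0.376) = 699.
From dH/dt = 0: 0.0053·699 - 0.58 = 0.0261C*, so C* = 3.12/0.0261 = 120.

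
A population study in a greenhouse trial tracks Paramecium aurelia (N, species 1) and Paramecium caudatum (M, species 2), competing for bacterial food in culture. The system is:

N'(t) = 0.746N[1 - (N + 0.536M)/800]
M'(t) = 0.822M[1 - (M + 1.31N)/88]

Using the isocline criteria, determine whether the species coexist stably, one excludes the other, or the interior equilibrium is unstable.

Compare the nullcline intercepts: K1/α12 = 800/0.536 = 1490 > K2 = 88; K2/α21 = 88/1.31 = 67.2 < K1 = 800.
Since the inequalities point opposite ways, species 1 can invade but species 2 cannot.

species 1 excludes species 2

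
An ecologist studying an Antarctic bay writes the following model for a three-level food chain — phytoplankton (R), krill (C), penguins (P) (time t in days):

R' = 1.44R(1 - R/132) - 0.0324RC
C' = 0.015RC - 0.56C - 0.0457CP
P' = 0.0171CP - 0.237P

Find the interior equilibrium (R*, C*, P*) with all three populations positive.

From dP/dt = 0: 0.0171C* = 0.237, so C* = 13.9.
From dR/dt = 0: 1.44(1 - R*/132) = 0.0324·13.9, giving R* = 132·(1 - 0.312) = 90.8.
From dC/dt = 0: 0.015·90.8 - 0.56 = 0.0457P*, so P* = 0.803/0.0457 = 17.6.

R* ≈ 90.8, C* ≈ 13.9, P* ≈ 17.6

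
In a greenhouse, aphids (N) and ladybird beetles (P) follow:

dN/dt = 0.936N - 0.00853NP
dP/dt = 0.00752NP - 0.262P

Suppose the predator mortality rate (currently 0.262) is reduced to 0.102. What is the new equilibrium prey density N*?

N* ≈ 13.6

At the interior fixed point, setting dP/dt = 0 with P > 0 fixes N* = (predator death rate)/(NP coefficient) — independent of the other coefficients.
With the change, N* = 0.102/0.00752 = 13.6; it falls from 34.8.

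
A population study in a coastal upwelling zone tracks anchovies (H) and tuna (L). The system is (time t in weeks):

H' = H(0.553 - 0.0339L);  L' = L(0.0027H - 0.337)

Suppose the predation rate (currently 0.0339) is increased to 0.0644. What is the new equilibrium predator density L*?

At the interior fixed point, setting dH/dt = 0 with H > 0 fixes L* = (prey growth rate)/(HL coefficient) — independent of the other coefficients.
With the change, L* = 0.553/0.0644 = 8.59; it falls from 16.3.

L* ≈ 8.59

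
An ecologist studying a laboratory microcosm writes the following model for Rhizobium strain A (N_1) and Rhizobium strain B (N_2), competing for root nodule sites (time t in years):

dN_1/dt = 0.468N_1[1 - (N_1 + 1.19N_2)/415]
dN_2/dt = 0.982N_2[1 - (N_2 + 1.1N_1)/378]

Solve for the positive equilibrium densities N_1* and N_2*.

N_1* ≈ 113, N_2* ≈ 254

Setting both brackets to zero gives the nullclines N_1 + 1.19N_2 = 415 and 1.1N_1 + N_2 = 378.
Substituting N_2 = 378 - 1.1N_1 into the first: N_1(1 - 1.19·1.1) = 415 - 1.19·378.
So N_1* = -34.8/-0.309 = 113, and then N_2* = 378 - 1.1·113 = 254.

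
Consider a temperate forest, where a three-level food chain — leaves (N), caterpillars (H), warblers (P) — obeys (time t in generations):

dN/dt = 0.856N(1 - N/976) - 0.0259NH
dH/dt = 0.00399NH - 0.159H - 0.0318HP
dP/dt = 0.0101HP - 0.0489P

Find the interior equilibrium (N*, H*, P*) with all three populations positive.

From dP/dt = 0: 0.0101H* = 0.0489, so H* = 4.84.
From dN/dt = 0: 0.856(1 - N*/976) = 0.0259·4.84, giving N* = 976·(1 - 0.146) = 833.
From dH/dt = 0: 0.00399·833 - 0.159 = 0.0318P*, so P* = 3.16/0.0318 = 99.5.

N* ≈ 833, H* ≈ 4.84, P* ≈ 99.5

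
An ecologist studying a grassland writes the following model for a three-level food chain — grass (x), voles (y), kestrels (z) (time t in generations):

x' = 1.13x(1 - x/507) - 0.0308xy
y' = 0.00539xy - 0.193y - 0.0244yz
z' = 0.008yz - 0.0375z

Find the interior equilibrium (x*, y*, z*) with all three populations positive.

From dz/dt = 0: 0.008y* = 0.0375, so y* = 4.69.
From dx/dt = 0: 1.13(1 - x*/507) = 0.0308·4.69, giving x* = 507·(1 - 0.128) = 442.
From dy/dt = 0: 0.00539·442 - 0.193 = 0.0244z*, so z* = 2.19/0.0244 = 89.8.

x* ≈ 442, y* ≈ 4.69, z* ≈ 89.8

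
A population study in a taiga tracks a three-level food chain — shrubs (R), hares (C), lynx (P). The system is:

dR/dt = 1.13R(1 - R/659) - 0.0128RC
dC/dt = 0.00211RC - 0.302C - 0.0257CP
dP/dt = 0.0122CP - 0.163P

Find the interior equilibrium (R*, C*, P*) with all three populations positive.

R* ≈ 559, C* ≈ 13.4, P* ≈ 34.2

From dP/dt = 0: 0.0122C* = 0.163, so C* = 13.4.
From dR/dt = 0: 1.13(1 - R*/659) = 0.0128·13.4, giving R* = 659·(1 - 0.151) = 559.
From dC/dt = 0: 0.00211·559 - 0.302 = 0.0257P*, so P* = 0.878/0.0257 = 34.2.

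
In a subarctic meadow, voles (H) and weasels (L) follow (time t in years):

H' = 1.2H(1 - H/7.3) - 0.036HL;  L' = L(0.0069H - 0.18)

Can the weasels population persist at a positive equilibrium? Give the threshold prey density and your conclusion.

Threshold H = 26.1; K < 26.1, so no, the predator goes extinct.

The predator equation gives dL/dt > 0 only when H > 0.18/0.0069 = 26.1.
Without the predator, H → K = 7.3. Since 7.3 < 26.1, the predator cannot invade.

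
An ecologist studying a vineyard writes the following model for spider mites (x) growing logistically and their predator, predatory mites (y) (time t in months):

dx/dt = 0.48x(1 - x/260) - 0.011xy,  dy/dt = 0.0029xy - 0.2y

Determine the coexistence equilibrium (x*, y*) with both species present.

x* ≈ 69, y* ≈ 32.1

From dy/dt = 0 with y > 0: 0.0029x* = 0.2, so x* = 69.
Substitute into dx/dt = 0: 0.48(1 - 69/260) = 0.011y*.
The bracket is 0.735, giving y* = 0.353/0.011 = 32.1.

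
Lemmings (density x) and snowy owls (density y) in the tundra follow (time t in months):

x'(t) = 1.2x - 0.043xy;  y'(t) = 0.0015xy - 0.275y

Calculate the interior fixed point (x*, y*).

Set dy/dt = 0 with y > 0: 0.0015x - 0.275 = 0, so x* = 0.275/0.0015 = 183.
Set dx/dt = 0 with x > 0: 1.2 - 0.043y = 0, so y* = 1.2/0.043 = 27.9.

x* ≈ 183, y* ≈ 27.9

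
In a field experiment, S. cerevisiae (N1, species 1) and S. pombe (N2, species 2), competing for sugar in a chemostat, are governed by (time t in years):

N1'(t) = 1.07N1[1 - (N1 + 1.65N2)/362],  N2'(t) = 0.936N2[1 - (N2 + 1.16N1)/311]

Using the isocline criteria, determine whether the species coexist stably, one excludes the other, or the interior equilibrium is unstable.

unstable coexistence (outcome depends on initial conditions)

Compare the nullcline intercepts: K1/α12 = 362/1.65 = 219 < K2 = 311; K2/α21 = 311/1.16 = 268 < K1 = 362.
Since both are reversed, neither can invade when rare; the interior point is a saddle.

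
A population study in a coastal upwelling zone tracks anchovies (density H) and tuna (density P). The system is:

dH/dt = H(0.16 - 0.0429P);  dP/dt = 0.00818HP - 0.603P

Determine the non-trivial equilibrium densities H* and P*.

H* ≈ 73.7, P* ≈ 3.73

Set dP/dt = 0 with P > 0: 0.00818H - 0.603 = 0, so H* = 0.603/0.00818 = 73.7.
Set dH/dt = 0 with H > 0: 0.16 - 0.0429P = 0, so P* = 0.16/0.0429 = 3.73.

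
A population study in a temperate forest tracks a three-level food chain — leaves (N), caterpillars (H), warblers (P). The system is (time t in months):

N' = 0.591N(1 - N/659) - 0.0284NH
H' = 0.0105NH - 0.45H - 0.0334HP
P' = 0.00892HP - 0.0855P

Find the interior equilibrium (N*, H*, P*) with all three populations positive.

N* ≈ 355, H* ≈ 9.59, P* ≈ 98.3

From dP/dt = 0: 0.00892H* = 0.0855, so H* = 9.59.
From dN/dt = 0: 0.591(1 - N*/659) = 0.0284·9.59, giving N* = 659·(1 - 0.461) = 355.
From dH/dt = 0: 0.0105·355 - 0.45 = 0.0334P*, so P* = 3.28/0.0334 = 98.3.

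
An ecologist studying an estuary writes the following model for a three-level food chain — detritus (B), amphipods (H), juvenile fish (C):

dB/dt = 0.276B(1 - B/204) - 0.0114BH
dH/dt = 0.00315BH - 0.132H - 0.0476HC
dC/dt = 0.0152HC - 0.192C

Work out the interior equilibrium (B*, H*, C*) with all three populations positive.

B* ≈ 97.6, H* ≈ 12.6, C* ≈ 3.68

From dC/dt = 0: 0.0152H* = 0.192, so H* = 12.6.
From dB/dt = 0: 0.276(1 - B*/204) = 0.0114·12.6, giving B* = 204·(1 - 0.522) = 97.6.
From dH/dt = 0: 0.00315·97.6 - 0.132 = 0.0476C*, so C* = 0.175/0.0476 = 3.68.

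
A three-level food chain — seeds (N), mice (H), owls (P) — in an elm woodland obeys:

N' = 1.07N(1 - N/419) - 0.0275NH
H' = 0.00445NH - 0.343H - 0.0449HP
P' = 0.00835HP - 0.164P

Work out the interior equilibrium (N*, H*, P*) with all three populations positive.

From dP/dt = 0: 0.00835H* = 0.164, so H* = 19.6.
From dN/dt = 0: 1.07(1 - N*/419) = 0.0275·19.6, giving N* = 419·(1 - 0.505) = 207.
From dH/dt = 0: 0.00445·207 - 0.343 = 0.0449P*, so P* = 0.58/0.0449 = 12.9.

N* ≈ 207, H* ≈ 19.6, P* ≈ 12.9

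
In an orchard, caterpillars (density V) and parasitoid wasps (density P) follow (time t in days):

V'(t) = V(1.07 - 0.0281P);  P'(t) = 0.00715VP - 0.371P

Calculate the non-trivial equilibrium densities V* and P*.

Set dP/dt = 0 with P > 0: 0.00715V - 0.371 = 0, so V* = 0.371/0.00715 = 51.9.
Set dV/dt = 0 with V > 0: 1.07 - 0.0281P = 0, so P* = 1.07/0.0281 = 38.1.

V* ≈ 51.9, P* ≈ 38.1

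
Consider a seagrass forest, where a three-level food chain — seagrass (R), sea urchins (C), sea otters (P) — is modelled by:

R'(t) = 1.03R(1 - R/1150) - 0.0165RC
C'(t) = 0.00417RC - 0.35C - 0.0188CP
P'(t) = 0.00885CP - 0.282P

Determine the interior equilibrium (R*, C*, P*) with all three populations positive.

R* ≈ 563, C* ≈ 31.9, P* ≈ 106

From dP/dt = 0: 0.00885C* = 0.282, so C* = 31.9.
From dR/dt = 0: 1.03(1 - R*/1150) = 0.0165·31.9, giving R* = 1150·(1 - 0.51) = 563.
From dC/dt = 0: 0.00417·563 - 0.35 = 0.0188P*, so P* = 2/0.0188 = 106.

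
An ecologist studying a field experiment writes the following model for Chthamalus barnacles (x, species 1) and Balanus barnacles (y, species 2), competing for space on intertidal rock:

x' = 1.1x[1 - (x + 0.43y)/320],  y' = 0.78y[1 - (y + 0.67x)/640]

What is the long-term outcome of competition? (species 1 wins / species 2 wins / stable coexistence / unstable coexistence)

stable coexistence

Compare the nullcline intercepts: K1/α12 = 320/0.43 = 744 > K2 = 640; K2/α21 = 640/0.67 = 955 > K1 = 320.
Since both inequalities hold, each species can invade when rare, so the interior equilibrium is stable.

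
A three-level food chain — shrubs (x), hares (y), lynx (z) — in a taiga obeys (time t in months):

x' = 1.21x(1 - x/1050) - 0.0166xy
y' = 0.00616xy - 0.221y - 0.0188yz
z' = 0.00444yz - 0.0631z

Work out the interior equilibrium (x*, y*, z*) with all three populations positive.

x* ≈ 845, y* ≈ 14.2, z* ≈ 265

From dz/dt = 0: 0.00444y* = 0.0631, so y* = 14.2.
From dx/dt = 0: 1.21(1 - x*/1050) = 0.0166·14.2, giving x* = 1050·(1 - 0.195) = 845.
From dy/dt = 0: 0.00616·845 - 0.221 = 0.0188z*, so z* = 4.99/0.0188 = 265.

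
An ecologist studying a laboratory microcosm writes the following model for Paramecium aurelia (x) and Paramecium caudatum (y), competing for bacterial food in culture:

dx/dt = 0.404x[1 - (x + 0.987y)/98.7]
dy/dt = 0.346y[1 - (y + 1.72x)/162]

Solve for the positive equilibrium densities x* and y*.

x* ≈ 87.7, y* ≈ 11.1

Setting both brackets to zero gives the nullclines x + 0.987y = 98.7 and 1.72x + y = 162.
Substituting y = 162 - 1.72x into the first: x(1 - 0.987·1.72) = 98.7 - 0.987·162.
So x* = -61.2/-0.698 = 87.7, and then y* = 162 - 1.72·87.7 = 11.1.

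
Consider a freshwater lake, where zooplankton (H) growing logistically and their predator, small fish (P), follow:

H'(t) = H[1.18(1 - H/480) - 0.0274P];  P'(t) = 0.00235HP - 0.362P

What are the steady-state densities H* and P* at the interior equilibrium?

H* ≈ 154, P* ≈ 29.2

From dP/dt = 0 with P > 0: 0.00235H* = 0.362, so H* = 154.
Substitute into dH/dt = 0: 1.18(1 - 154/480) = 0.0274P*.
The bracket is 0.679, giving P* = 0.801/0.0274 = 29.2.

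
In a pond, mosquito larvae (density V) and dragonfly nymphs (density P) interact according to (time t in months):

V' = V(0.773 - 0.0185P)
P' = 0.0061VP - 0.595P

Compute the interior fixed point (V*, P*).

V* ≈ 97.5, P* ≈ 41.8

Set dP/dt = 0 with P > 0: 0.0061V - 0.595 = 0, so V* = 0.595/0.0061 = 97.5.
Set dV/dt = 0 with V > 0: 0.773 - 0.0185P = 0, so P* = 0.773/0.0185 = 41.8.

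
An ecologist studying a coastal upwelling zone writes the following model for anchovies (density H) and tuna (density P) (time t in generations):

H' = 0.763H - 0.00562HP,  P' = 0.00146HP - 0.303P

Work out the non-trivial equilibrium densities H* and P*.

Set dP/dt = 0 with P > 0: 0.00146H - 0.303 = 0, so H* = 0.303/0.00146 = 208.
Set dH/dt = 0 with H > 0: 0.763 - 0.00562P = 0, so P* = 0.763/0.00562 = 136.

H* ≈ 208, P* ≈ 136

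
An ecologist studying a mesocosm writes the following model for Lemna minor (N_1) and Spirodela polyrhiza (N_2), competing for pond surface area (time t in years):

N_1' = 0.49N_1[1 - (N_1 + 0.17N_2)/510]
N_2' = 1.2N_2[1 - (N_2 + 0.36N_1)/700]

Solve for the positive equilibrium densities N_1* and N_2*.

N_1* ≈ 416, N_2* ≈ 550

Setting both brackets to zero gives the nullclines N_1 + 0.17N_2 = 510 and 0.36N_1 + N_2 = 700.
Substituting N_2 = 700 - 0.36N_1 into the first: N_1(1 - 0.17·0.36) = 510 - 0.17·700.
So N_1* = 391/0.939 = 416, and then N_2* = 700 - 0.36·416 = 550.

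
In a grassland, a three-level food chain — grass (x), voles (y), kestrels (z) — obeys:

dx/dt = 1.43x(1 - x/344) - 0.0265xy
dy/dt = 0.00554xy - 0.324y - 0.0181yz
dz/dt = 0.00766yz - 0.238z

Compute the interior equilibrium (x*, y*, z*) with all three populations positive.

From dz/dt = 0: 0.00766y* = 0.238, so y* = 31.1.
From dx/dt = 0: 1.43(1 - x*/344) = 0.0265·31.1, giving x* = 344·(1 - 0.576) = 146.
From dy/dt = 0: 0.00554·146 - 0.324 = 0.0181z*, so z* = 0.484/0.0181 = 26.8.

x* ≈ 146, y* ≈ 31.1, z* ≈ 26.8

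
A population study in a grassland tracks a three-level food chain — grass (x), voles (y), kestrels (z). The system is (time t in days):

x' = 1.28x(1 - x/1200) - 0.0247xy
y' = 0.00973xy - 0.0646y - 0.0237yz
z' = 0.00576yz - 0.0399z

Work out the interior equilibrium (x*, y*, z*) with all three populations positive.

x* ≈ 1040, y* ≈ 6.93, z* ≈ 424

From dz/dt = 0: 0.00576y* = 0.0399, so y* = 6.93.
From dx/dt = 0: 1.28(1 - x*/1200) = 0.0247·6.93, giving x* = 1200·(1 - 0.134) = 1040.
From dy/dt = 0: 0.00973·1040 - 0.0646 = 0.0237z*, so z* = 10.1/0.0237 = 424.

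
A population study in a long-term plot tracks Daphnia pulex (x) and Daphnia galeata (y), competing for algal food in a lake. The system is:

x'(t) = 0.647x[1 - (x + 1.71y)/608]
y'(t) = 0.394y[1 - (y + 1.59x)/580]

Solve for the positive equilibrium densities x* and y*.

Setting both brackets to zero gives the nullclines x + 1.71y = 608 and 1.59x + y = 580.
Substituting y = 580 - 1.59x into the first: x(1 - 1.71·1.59) = 608 - 1.71·580.
So x* = -384/-1.72 = 223, and then y* = 580 - 1.59·223 = 225.

x* ≈ 223, y* ≈ 225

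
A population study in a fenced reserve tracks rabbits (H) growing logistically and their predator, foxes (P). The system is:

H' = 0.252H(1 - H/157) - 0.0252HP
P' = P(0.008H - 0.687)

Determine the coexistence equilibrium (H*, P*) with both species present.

H* ≈ 85.9, P* ≈ 4.53

From dP/dt = 0 with P > 0: 0.008H* = 0.687, so H* = 85.9.
Substitute into dH/dt = 0: 0.252(1 - 85.9/157) = 0.0252P*.
The bracket is 0.453, giving P* = 0.114/0.0252 = 4.53.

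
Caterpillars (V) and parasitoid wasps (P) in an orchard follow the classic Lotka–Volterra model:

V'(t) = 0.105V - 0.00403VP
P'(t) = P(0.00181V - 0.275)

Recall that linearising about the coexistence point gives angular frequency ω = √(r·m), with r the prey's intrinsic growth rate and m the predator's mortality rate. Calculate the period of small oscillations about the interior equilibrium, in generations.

Here r = 0.105 and m = 0.275, so r·m = 0.0289.
ω = √0.0289 = 0.17 per generation, hence T = 2π/ω ≈ 37 generations.

T ≈ 37 generations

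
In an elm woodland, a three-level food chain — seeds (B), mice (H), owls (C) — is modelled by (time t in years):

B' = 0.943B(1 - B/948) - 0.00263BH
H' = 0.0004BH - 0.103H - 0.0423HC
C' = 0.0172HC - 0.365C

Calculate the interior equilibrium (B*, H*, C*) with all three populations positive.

B* ≈ 892, H* ≈ 21.2, C* ≈ 6

From dC/dt = 0: 0.0172H* = 0.365, so H* = 21.2.
From dB/dt = 0: 0.943(1 - B*/948) = 0.00263·21.2, giving B* = 948·(1 - 0.0592) = 892.
From dH/dt = 0: 0.0004·892 - 0.103 = 0.0423C*, so C* = 0.254/0.0423 = 6.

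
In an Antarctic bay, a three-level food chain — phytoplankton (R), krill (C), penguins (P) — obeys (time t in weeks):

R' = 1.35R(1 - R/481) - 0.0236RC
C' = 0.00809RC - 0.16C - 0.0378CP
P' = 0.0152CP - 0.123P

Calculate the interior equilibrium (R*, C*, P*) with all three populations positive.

From dP/dt = 0: 0.0152C* = 0.123, so C* = 8.09.
From dR/dt = 0: 1.35(1 - R*/481) = 0.0236·8.09, giving R* = 481·(1 - 0.141) = 413.
From dC/dt = 0: 0.00809·413 - 0.16 = 0.0378P*, so P* = 3.18/0.0378 = 84.1.

R* ≈ 413, C* ≈ 8.09, P* ≈ 84.1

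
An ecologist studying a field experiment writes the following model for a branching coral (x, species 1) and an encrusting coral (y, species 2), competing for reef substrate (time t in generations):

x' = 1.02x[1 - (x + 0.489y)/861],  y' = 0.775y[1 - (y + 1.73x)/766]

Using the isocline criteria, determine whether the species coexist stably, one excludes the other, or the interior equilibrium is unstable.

Compare the nullcline intercepts: K1/α12 = 861/0.489 = 1760 > K2 = 766; K2/α21 = 766/1.73 = 443 < K1 = 861.
Since the inequalities point opposite ways, species 1 can invade but species 2 cannot.

species 1 excludes species 2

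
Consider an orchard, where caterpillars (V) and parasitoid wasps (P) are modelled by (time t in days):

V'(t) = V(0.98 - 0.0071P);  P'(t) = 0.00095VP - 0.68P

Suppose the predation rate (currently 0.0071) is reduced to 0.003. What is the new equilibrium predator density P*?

P* ≈ 327

At the interior fixed point, setting dV/dt = 0 with V > 0 fixes P* = (prey growth rate)/(VP coefficient) — independent of the other coefficients.
With the change, P* = 0.98/0.003 = 327; it rises from 138.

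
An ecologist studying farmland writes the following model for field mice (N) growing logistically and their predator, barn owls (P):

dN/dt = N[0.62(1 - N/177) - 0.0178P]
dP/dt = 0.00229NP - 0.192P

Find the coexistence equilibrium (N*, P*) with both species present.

From dP/dt = 0 with P > 0: 0.00229N* = 0.192, so N* = 83.8.
Substitute into dN/dt = 0: 0.62(1 - 83.8/177) = 0.0178P*.
The bracket is 0.526, giving P* = 0.326/0.0178 = 18.3.

N* ≈ 83.8, P* ≈ 18.3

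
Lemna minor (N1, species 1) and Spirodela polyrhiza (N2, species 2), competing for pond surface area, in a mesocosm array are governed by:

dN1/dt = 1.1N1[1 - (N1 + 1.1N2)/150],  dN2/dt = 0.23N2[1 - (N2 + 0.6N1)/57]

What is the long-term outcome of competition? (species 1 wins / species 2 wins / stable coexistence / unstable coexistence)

species 1 excludes species 2

Compare the nullcline intercepts: K1/α12 = 150/1.1 = 136 > K2 = 57; K2/α21 = 57/0.6 = 95 < K1 = 150.
Since the inequalities point opposite ways, species 1 can invade but species 2 cannot.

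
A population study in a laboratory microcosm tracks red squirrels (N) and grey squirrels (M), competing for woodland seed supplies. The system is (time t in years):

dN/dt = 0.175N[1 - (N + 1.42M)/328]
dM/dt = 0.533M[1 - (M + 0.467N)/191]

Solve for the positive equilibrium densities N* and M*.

Setting both brackets to zero gives the nullclines N + 1.42M = 328 and 0.467N + M = 191.
Substituting M = 191 - 0.467N into the first: N(1 - 1.42·0.467) = 328 - 1.42·191.
So N* = 56.8/0.337 = 169, and then M* = 191 - 0.467·169 = 112.

N* ≈ 169, M* ≈ 112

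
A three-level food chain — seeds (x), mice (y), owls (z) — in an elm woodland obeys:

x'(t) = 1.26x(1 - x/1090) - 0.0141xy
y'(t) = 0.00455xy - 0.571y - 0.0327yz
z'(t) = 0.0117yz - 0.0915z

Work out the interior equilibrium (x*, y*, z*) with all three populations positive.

x* ≈ 995, y* ≈ 7.82, z* ≈ 121

From dz/dt = 0: 0.0117y* = 0.0915, so y* = 7.82.
From dx/dt = 0: 1.26(1 - x*/1090) = 0.0141·7.82, giving x* = 1090·(1 - 0.0875) = 995.
From dy/dt = 0: 0.00455·995 - 0.571 = 0.0327z*, so z* = 3.95/0.0327 = 121.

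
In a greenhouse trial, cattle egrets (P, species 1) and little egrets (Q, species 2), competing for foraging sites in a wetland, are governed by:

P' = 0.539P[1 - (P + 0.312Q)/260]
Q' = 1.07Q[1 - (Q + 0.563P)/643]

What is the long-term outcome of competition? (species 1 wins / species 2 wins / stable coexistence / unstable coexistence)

Compare the nullcline intercepts: K1/α12 = 260/0.312 = 833 > K2 = 643; K2/α21 = 643/0.563 = 1140 > K1 = 260.
Since both inequalities hold, each species can invade when rare, so the interior equilibrium is stable.

stable coexistence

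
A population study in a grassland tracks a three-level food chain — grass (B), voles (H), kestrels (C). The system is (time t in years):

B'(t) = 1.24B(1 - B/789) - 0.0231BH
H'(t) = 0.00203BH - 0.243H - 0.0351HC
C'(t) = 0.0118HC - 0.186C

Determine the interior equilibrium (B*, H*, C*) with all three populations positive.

B* ≈ 557, H* ≈ 15.8, C* ≈ 25.3

From dC/dt = 0: 0.0118H* = 0.186, so H* = 15.8.
From dB/dt = 0: 1.24(1 - B*/789) = 0.0231·15.8, giving B* = 789·(1 - 0.294) = 557.
From dH/dt = 0: 0.00203·557 - 0.243 = 0.0351C*, so C* = 0.888/0.0351 = 25.3.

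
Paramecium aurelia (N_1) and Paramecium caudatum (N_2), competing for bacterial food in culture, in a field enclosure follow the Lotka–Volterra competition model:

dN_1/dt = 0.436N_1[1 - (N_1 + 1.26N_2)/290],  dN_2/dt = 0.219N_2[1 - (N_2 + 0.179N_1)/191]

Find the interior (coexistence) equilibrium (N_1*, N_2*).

N_1* ≈ 63.7, N_2* ≈ 180

Setting both brackets to zero gives the nullclines N_1 + 1.26N_2 = 290 and 0.179N_1 + N_2 = 191.
Substituting N_2 = 191 - 0.179N_1 into the first: N_1(1 - 1.26·0.179) = 290 - 1.26·191.
So N_1* = 49.3/0.774 = 63.7, and then N_2* = 191 - 0.179·63.7 = 180.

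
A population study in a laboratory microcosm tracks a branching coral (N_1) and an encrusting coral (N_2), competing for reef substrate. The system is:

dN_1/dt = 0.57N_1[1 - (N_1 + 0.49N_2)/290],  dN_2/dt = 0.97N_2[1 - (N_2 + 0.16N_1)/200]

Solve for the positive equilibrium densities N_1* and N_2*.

N_1* ≈ 208, N_2* ≈ 167

Setting both brackets to zero gives the nullclines N_1 + 0.49N_2 = 290 and 0.16N_1 + N_2 = 200.
Substituting N_2 = 200 - 0.16N_1 into the first: N_1(1 - 0.49·0.16) = 290 - 0.49·200.
So N_1* = 192/0.922 = 208, and then N_2* = 200 - 0.16·208 = 167.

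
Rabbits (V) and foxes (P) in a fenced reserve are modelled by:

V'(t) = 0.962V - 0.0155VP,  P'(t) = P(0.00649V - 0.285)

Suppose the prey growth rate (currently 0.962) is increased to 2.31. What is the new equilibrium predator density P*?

P* ≈ 149

At the interior fixed point, setting dV/dt = 0 with V > 0 fixes P* = (prey growth rate)/(VP coefficient) — independent of the other coefficients.
With the change, P* = 2.31/0.0155 = 149; it rises from 62.1.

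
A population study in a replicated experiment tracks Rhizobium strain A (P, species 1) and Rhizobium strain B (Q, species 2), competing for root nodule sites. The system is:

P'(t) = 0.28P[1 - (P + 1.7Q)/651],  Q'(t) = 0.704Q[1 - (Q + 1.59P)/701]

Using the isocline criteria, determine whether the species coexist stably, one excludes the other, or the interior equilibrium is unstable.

Compare the nullcline intercepts: K1/α12 = 651/1.7 = 383 < K2 = 701; K2/α21 = 701/1.59 = 441 < K1 = 651.
Since both are reversed, neither can invade when rare; the interior point is a saddle.

unstable coexistence (outcome depends on initial conditions)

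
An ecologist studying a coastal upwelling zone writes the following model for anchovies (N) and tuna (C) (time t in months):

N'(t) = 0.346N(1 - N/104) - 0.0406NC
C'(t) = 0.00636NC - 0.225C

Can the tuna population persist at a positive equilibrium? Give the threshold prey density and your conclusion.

Threshold N = 35.4; K > 35.4, so yes, the predator persists.

The predator equation gives dC/dt > 0 only when N > 0.225/0.00636 = 35.4.
Without the predator, N → K = 104. Since 104 > 35.4, the predator can invade and persist.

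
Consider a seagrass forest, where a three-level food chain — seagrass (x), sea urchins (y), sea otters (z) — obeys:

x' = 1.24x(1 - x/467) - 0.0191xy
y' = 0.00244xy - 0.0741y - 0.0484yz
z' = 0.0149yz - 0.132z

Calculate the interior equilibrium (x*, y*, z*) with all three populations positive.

From dz/dt = 0: 0.0149y* = 0.132, so y* = 8.86.
From dx/dt = 0: 1.24(1 - x*/467) = 0.0191·8.86, giving x* = 467·(1 - 0.136) = 403.
From dy/dt = 0: 0.00244·403 - 0.0741 = 0.0484z*, so z* = 0.91/0.0484 = 18.8.

x* ≈ 403, y* ≈ 8.86, z* ≈ 18.8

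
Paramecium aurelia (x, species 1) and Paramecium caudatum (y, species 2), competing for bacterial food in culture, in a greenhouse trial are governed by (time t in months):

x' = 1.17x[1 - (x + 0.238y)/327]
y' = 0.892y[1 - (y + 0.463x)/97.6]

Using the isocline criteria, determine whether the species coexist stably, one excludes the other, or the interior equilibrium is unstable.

Compare the nullcline intercepts: K1/α12 = 327/0.238 = 1370 > K2 = 97.6; K2/α21 = 97.6/0.463 = 211 < K1 = 327.
Since the inequalities point opposite ways, species 1 can invade but species 2 cannot.

species 1 excludes species 2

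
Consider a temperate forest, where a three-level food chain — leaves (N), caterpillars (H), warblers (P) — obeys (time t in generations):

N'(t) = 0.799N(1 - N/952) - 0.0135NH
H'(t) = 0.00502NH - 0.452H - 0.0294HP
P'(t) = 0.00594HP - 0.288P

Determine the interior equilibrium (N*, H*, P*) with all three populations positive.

From dP/dt = 0: 0.00594H* = 0.288, so H* = 48.5.
From dN/dt = 0: 0.799(1 - N*/952) = 0.0135·48.5, giving N* = 952·(1 - 0.819) = 172.
From dH/dt = 0: 0.00502·172 - 0.452 = 0.0294P*, so P* = 0.412/0.0294 = 14.

N* ≈ 172, H* ≈ 48.5, P* ≈ 14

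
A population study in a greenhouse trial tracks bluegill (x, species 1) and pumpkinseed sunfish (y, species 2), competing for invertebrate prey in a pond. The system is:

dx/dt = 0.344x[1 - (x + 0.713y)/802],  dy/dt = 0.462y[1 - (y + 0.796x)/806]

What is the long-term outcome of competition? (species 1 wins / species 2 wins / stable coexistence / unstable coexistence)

stable coexistence

Compare the nullcline intercepts: K1/α12 = 802/0.713 = 1120 > K2 = 806; K2/α21 = 806/0.796 = 1010 > K1 = 802.
Since both inequalities hold, each species can invade when rare, so the interior equilibrium is stable.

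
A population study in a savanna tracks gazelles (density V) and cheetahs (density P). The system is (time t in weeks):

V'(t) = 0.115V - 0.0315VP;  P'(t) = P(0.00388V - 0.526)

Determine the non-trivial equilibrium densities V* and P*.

Set dP/dt = 0 with P > 0: 0.00388V - 0.526 = 0, so V* = 0.526/0.00388 = 136.
Set dV/dt = 0 with V > 0: 0.115 - 0.0315P = 0, so P* = 0.115/0.0315 = 3.65.

V* ≈ 136, P* ≈ 3.65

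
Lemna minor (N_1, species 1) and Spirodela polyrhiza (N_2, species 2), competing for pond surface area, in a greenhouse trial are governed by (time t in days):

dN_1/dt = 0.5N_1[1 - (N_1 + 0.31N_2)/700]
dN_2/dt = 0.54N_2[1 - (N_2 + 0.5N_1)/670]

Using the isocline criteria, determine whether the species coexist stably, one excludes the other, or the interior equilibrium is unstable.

Compare the nullcline intercepts: K1/α12 = 700/0.31 = 2260 > K2 = 670; K2/α21 = 670/0.5 = 1340 > K1 = 700.
Since both inequalities hold, each species can invade when rare, so the interior equilibrium is stable.

stable coexistence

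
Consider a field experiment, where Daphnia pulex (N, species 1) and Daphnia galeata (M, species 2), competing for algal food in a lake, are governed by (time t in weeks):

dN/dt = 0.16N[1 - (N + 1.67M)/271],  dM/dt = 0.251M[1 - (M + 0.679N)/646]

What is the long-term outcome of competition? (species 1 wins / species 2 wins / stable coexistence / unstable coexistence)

Compare the nullcline intercepts: K1/α12 = 271/1.67 = 162 < K2 = 646; K2/α21 = 646/0.679 = 951 > K1 = 271.
Since the inequalities point opposite ways, species 2 can invade but species 1 cannot.

species 2 excludes species 1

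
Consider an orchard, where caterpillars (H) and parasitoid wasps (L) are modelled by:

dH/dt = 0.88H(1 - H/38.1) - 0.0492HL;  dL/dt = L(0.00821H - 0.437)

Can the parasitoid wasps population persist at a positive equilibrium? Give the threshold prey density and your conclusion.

The predator equation gives dL/dt > 0 only when H > 0.437/0.00821 = 53.2.
Without the predator, H → K = 38.1. Since 38.1 < 53.2, the predator cannot invade.

Threshold H = 53.2; K < 53.2, so no, the predator goes extinct.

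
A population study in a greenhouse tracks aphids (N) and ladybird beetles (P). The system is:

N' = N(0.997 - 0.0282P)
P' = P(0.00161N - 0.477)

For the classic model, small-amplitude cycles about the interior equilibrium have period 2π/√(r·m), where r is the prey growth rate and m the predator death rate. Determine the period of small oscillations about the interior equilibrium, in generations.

Here r = 0.997 and m = 0.477, so r·m = 0.476.
ω = √0.476 = 0.69 per generation, hence T = 2π/ω ≈ 9.11 generations.

T ≈ 9.11 generations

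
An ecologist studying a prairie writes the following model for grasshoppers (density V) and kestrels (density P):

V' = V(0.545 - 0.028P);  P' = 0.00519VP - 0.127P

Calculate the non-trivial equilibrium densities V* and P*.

V* ≈ 24.5, P* ≈ 19.5

Set dP/dt = 0 with P > 0: 0.00519V - 0.127 = 0, so V* = 0.127/0.00519 = 24.5.
Set dV/dt = 0 with V > 0: 0.545 - 0.028P = 0, so P* = 0.545/0.028 = 19.5.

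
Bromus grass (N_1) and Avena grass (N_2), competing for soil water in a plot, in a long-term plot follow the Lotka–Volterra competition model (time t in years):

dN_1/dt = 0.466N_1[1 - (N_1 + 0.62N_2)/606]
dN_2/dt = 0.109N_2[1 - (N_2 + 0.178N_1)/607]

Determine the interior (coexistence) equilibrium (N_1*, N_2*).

N_1* ≈ 258, N_2* ≈ 561

Setting both brackets to zero gives the nullclines N_1 + 0.62N_2 = 606 and 0.178N_1 + N_2 = 607.
Substituting N_2 = 607 - 0.178N_1 into the first: N_1(1 - 0.62·0.178) = 606 - 0.62·607.
So N_1* = 230/0.89 = 258, and then N_2* = 607 - 0.178·258 = 561.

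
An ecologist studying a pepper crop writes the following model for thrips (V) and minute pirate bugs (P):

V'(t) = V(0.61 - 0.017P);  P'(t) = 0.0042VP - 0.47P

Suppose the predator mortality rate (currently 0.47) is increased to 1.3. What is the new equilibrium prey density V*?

V* ≈ 310

At the interior fixed point, setting dP/dt = 0 with P > 0 fixes V* = (predator death rate)/(VP coefficient) — independent of the other coefficients.
With the change, V* = 1.3/0.0042 = 310; it rises from 112.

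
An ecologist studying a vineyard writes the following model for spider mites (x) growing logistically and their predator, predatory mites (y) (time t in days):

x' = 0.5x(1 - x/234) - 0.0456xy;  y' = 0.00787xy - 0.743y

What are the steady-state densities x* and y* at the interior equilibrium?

From dy/dt = 0 with y > 0: 0.00787x* = 0.743, so x* = 94.4.
Substitute into dx/dt = 0: 0.5(1 - 94.4/234) = 0.0456y*.
The bracket is 0.597, giving y* = 0.298/0.0456 = 6.54.

x* ≈ 94.4, y* ≈ 6.54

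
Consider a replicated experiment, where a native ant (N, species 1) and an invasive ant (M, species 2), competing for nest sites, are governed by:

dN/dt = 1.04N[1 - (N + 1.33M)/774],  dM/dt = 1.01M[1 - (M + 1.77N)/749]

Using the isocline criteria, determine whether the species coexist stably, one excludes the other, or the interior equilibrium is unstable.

Compare the nullcline intercepts: K1/α12 = 774/1.33 = 582 < K2 = 749; K2/α21 = 749/1.77 = 423 < K1 = 774.
Since both are reversed, neither can invade when rare; the interior point is a saddle.

unstable coexistence (outcome depends on initial conditions)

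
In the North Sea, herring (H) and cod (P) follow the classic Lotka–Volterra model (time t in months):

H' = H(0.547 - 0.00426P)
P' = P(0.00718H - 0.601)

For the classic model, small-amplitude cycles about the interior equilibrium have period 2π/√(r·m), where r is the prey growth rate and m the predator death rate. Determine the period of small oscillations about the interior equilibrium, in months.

Here r = 0.547 and m = 0.601, so r·m = 0.329.
ω = √0.329 = 0.573 per month, hence T = 2π/ω ≈ 11 months.

T ≈ 11 months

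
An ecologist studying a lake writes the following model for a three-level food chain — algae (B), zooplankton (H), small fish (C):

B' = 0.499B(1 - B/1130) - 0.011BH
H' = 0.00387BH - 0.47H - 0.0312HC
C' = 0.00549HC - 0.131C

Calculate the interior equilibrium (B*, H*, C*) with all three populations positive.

B* ≈ 536, H* ≈ 23.9, C* ≈ 51.4

From dC/dt = 0: 0.00549H* = 0.131, so H* = 23.9.
From dB/dt = 0: 0.499(1 - B*/1130) = 0.011·23.9, giving B* = 1130·(1 - 0.526) = 536.
From dH/dt = 0: 0.00387·536 - 0.47 = 0.0312C*, so C* = 1.6/0.0312 = 51.4.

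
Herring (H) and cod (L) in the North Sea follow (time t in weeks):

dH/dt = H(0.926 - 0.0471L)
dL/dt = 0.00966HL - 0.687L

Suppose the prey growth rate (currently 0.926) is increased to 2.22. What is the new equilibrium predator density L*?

L* ≈ 47.1

At the interior fixed point, setting dH/dt = 0 with H > 0 fixes L* = (prey growth rate)/(HL coefficient) — independent of the other coefficients.
With the change, L* = 2.22/0.0471 = 47.1; it rises from 19.7.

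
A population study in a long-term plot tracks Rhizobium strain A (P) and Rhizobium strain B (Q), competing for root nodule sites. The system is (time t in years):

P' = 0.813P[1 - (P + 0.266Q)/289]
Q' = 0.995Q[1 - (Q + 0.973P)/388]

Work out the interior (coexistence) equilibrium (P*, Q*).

P* ≈ 251, Q* ≈ 144

Setting both brackets to zero gives the nullclines P + 0.266Q = 289 and 0.973P + Q = 388.
Substituting Q = 388 - 0.973P into the first: P(1 - 0.266·0.973) = 289 - 0.266·388.
So P* = 186/0.741 = 251, and then Q* = 388 - 0.973·251 = 144.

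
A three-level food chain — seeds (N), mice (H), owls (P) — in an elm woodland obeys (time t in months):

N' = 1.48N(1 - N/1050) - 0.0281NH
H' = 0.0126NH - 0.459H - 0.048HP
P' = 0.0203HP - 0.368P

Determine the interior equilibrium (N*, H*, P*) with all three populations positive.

N* ≈ 689, H* ≈ 18.1, P* ≈ 171

From dP/dt = 0: 0.0203H* = 0.368, so H* = 18.1.
From dN/dt = 0: 1.48(1 - N*/1050) = 0.0281·18.1, giving N* = 1050·(1 - 0.344) = 689.
From dH/dt = 0: 0.0126·689 - 0.459 = 0.048P*, so P* = 8.22/0.048 = 171.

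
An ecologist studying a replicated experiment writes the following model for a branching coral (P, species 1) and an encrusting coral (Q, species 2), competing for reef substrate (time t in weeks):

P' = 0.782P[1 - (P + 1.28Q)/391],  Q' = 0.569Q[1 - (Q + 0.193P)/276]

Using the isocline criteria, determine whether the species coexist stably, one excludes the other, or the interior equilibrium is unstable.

stable coexistence

Compare the nullcline intercepts: K1/α12 = 391/1.28 = 305 > K2 = 276; K2/α21 = 276/0.193 = 1430 > K1 = 391.
Since both inequalities hold, each species can invade when rare, so the interior equilibrium is stable.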